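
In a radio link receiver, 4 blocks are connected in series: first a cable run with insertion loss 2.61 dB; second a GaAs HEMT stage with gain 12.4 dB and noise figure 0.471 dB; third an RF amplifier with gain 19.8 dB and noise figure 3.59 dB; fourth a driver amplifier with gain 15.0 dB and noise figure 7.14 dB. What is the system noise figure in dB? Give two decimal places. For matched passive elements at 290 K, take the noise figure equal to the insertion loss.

Convert to linear (a loss of L dB is a gain of −L dB): F_i = 10^(NF_i/10), G_i = 10^(G_i,dB/10)
  Stage 1: F_1 = 10^(2.61/10) = 1.824, G_1 = 10^(−2.61/10) = 0.5483
  Stage 2: F_2 = 10^(0.471/10) = 1.115, G_2 = 10^(12.4/10) = 17.38
  Stage 3: F_3 = 10^(3.59/10) = 2.286, G_3 = 10^(19.8/10) = 95.50
  Stage 4: F_4 = 10^(7.14/10) = 5.176, G_4 = 10^(15.0/10) = 31.62
Friis cascade:
  F = 1.824 + (1.115 − 1)/0.5483 + (2.286 − 1)/9.528 + (5.176 − 1)/909.9 = 2.172
NF = 10 log₁₀(2.172) = 3.37 dB

3.37 dB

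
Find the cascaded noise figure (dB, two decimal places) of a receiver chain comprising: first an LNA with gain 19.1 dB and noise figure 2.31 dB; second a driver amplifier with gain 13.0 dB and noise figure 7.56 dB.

Convert to linear (a loss of L dB is a gain of −L dB): F_i = 10^(NF_i/10), G_i = 10^(G_i,dB/10)
  Stage 1: F_1 = 10^(2.31/10) = 1.702, G_1 = 10^(19.1/10) = 81.28
  Stage 2: F_2 = 10^(7.56/10) = 5.702, G_2 = 10^(13.0/10) = 19.95
Friis cascade:
  F = 1.702 + (5.702 − 1)/81.28 = 1.760
NF = 10 log₁₀(1.760) = 2.46 dB

2.46 dB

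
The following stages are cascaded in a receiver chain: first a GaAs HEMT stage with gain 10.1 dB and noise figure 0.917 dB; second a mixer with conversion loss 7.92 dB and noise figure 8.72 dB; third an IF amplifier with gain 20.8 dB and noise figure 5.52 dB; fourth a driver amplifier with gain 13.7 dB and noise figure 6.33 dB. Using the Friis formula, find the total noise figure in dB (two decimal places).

5.36 dB

Convert to linear (a loss of L dB is a gain of −L dB): F_i = 10^(NF_i/10), G_i = 10^(G_i,dB/10)
  Stage 1: F_1 = 10^(0.917/10) = 1.235, G_1 = 10^(10.1/10) = 10.23
  Stage 2: F_2 = 10^(8.72/10) = 7.447, G_2 = 10^(−7.92/10) = 0.1614
  Stage 3: F_3 = 10^(5.52/10) = 3.565, G_3 = 10^(20.8/10) = 120.2
  Stage 4: F_4 = 10^(6.33/10) = 4.295, G_4 = 10^(13.7/10) = 23.44
Friis cascade:
  F = 1.235 + (7.447 − 1)/10.23 + (3.565 − 1)/1.652 + (4.295 − 1)/198.6 = 3.434
NF = 10 log₁₀(3.434) = 5.36 dB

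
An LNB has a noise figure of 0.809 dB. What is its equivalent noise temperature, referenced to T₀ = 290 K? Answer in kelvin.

F = 10^(0.809/10) = 1.20476
T_e = (F − 1)·T₀ = (1.20476 − 1) × 290 = 59.4 K

59.4 K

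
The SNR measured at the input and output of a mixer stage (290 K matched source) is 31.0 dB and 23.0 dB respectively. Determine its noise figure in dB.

8.0 dB

NF (dB) = SNR_in(dB) − SNR_out(dB) when the source is at T₀
NF = 31.0 − 23.0 = 8.0 dB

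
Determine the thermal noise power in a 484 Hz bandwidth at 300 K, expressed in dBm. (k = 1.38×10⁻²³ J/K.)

P_n = kTB = 1.38×10⁻²³ × 300 × 4.84×10² = 2.00×10⁻¹⁸ W
In dBm: 10 log₁₀(2.00×10⁻¹⁸ / 10⁻³) = −147.0 dBm

−147.0 dBm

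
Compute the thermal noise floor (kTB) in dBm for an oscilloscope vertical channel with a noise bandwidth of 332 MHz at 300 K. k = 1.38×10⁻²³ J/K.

−88.6 dBm

P_n = kTB = 1.38×10⁻²³ × 300 × 3.32×10⁸ = 1.37×10⁻¹² W
In dBm: 10 log₁₀(1.37×10⁻¹² / 10⁻³) = −88.6 dBm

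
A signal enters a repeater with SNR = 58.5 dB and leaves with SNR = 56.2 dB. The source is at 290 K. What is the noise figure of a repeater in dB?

NF (dB) = SNR_in(dB) − SNR_out(dB) when the source is at T₀
NF = 58.5 − 56.2 = 2.3 dB

2.3 dB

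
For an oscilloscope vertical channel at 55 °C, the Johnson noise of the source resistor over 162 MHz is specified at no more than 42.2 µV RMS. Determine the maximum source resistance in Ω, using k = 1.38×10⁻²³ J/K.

T = 55 °C + 273.15 = 328.15 K
Johnson–Nyquist: V_n = √(4kTRB) ⇒ R = V_n² / (4kTB)
4kTB = 4 × 1.38×10⁻²³ × 328.15 × 1.62×10⁸ = 2.93×10⁻¹²
R = (4.22×10⁻⁵)² / 2.93×10⁻¹² = 6.07×10² Ω = 607 Ω

607 Ω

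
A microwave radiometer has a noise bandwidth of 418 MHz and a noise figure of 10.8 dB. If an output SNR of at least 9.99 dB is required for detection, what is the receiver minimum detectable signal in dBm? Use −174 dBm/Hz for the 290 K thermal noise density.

−67.0 dBm

Sensitivity = −174 + 10 log₁₀(B) + NF + SNR_min
= −174 + 86.21 + 10.8 + 9.99
= −67.00 dBm → −67.0 dBm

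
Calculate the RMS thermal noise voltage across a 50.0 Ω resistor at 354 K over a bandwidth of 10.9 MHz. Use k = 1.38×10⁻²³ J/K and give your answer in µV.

3.26 µV

V_n = √(4kTRB)
4kTRB = 4 × 1.38×10⁻²³ × 354 × 5.00×10¹ × 1.09×10⁷ = 1.06×10⁻¹¹ V²
V_n = √(1.06×10⁻¹¹) = 3.26×10⁻⁶ V = 3.26 µV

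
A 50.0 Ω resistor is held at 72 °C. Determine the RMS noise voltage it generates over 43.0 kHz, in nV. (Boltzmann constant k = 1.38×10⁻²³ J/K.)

202 nV

T = 72 °C + 273.15 = 345.15 K
V_n = √(4kTRB)
4kTRB = 4 × 1.38×10⁻²³ × 345.15 × 5.00×10¹ × 4.30×10⁴ = 4.10×10⁻¹⁴ V²
V_n = √(4.10×10⁻¹⁴) = 2.02×10⁻⁷ V = 202 nV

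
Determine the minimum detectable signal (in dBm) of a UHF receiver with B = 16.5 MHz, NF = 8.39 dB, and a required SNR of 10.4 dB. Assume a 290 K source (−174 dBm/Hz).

−83.0 dBm

Sensitivity = −174 + 10 log₁₀(B) + NF + SNR_min
= −174 + 72.17 + 8.39 + 10.4
= −83.04 dBm → −83.0 dBm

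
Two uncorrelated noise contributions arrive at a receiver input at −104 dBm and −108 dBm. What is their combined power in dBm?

−102.5 dBm

Convert to linear, add, convert back:
P₁ = 3.98×10⁻¹⁴ W, P₂ = 1.58×10⁻¹⁴ W
P_tot = 5.57×10⁻¹⁴ W → 10 log₁₀(P_tot / 10⁻³) = −102.5 dBm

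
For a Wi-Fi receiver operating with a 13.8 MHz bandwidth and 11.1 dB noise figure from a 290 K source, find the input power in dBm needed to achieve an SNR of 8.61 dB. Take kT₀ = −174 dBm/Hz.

Sensitivity = −174 + 10 log₁₀(B) + NF + SNR_min
= −174 + 71.4 + 11.1 + 8.61
= −82.89 dBm → −82.9 dBm

−82.9 dBm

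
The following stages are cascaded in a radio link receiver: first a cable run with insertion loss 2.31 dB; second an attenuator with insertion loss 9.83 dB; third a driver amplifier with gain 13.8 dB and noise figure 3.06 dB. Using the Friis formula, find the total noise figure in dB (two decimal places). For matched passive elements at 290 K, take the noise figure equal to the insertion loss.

Convert to linear (a loss of L dB is a gain of −L dB): F_i = 10^(NF_i/10), G_i = 10^(G_i,dB/10)
  Stage 1: F_1 = 10^(2.31/10) = 1.702, G_1 = 10^(−2.31/10) = 0.5875
  Stage 2: F_2 = 10^(9.83/10) = 9.616, G_2 = 10^(−9.83/10) = 0.1040
  Stage 3: F_3 = 10^(3.06/10) = 2.023, G_3 = 10^(13.8/10) = 23.99
Friis cascade:
  F = 1.702 + (9.616 − 1)/0.5875 + (2.023 − 1)/0.06109 = 33.11
NF = 10 log₁₀(33.11) = 15.20 dB

15.20 dB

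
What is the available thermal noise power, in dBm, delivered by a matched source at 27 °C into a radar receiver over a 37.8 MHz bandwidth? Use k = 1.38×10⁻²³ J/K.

T = 27 °C + 273.15 = 300.15 K
P_n = kTB = 1.38×10⁻²³ × 300.15 × 3.78×10⁷ = 1.57×10⁻¹³ W
In dBm: 10 log₁₀(1.57×10⁻¹³ / 10⁻³) = −98.1 dBm

−98.1 dBm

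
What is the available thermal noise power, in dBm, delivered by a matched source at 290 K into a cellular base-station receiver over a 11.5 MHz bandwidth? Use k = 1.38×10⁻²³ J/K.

P_n = kTB = 1.38×10⁻²³ × 290 × 1.15×10⁷ = 4.60×10⁻¹⁴ W
In dBm: 10 log₁₀(4.60×10⁻¹⁴ / 10⁻³) = −103.4 dBm

−103.4 dBm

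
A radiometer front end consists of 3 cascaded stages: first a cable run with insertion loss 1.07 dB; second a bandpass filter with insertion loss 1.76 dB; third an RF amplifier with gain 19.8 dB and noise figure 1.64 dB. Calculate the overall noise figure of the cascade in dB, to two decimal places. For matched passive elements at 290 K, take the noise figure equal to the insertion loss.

4.47 dB

Convert to linear (a loss of L dB is a gain of −L dB): F_i = 10^(NF_i/10), G_i = 10^(G_i,dB/10)
  Stage 1: F_1 = 10^(1.07/10) = 1.279, G_1 = 10^(−1.07/10) = 0.7816
  Stage 2: F_2 = 10^(1.76/10) = 1.500, G_2 = 10^(−1.76/10) = 0.6668
  Stage 3: F_3 = 10^(1.64/10) = 1.459, G_3 = 10^(19.8/10) = 95.50
Friis cascade:
  F = 1.279 + (1.500 − 1)/0.7816 + (1.459 − 1)/0.5212 = 2.799
NF = 10 log₁₀(2.799) = 4.47 dB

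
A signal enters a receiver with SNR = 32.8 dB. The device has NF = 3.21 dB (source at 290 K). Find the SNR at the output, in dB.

29.59 dB

By definition F = SNR_in/SNR_out, so in dB: SNR_out = SNR_in − NF
SNR_out = 32.8 − 3.21 = 29.59 dB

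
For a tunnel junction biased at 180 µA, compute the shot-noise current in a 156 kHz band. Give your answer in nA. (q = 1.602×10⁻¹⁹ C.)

3.00 nA

I_n = √(2qI·B)
2qI·B = 2 × 1.602×10⁻¹⁹ × 1.80×10⁻⁴ × 1.56×10⁵ = 9.00×10⁻¹⁸ A²
I_n = √(9.00×10⁻¹⁸) = 3.00×10⁻⁹ A = 3.00 nA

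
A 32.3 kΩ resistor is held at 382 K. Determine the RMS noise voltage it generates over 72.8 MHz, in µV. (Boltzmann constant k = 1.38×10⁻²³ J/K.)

V_n = √(4kTRB)
4kTRB = 4 × 1.38×10⁻²³ × 382 × 3.23×10⁴ × 7.28×10⁷ = 4.96×10⁻⁸ V²
V_n = √(4.96×10⁻⁸) = 2.23×10⁻⁴ V = 223 µV

223 µV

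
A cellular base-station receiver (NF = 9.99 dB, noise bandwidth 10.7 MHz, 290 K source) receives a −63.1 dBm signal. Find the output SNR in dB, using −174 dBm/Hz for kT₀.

Noise floor: N = −174 + 10 log₁₀(B) + NF
10 log₁₀(1.07×10⁷) = 70.29 dB
N = −174 + 70.29 + 9.99 = −93.72 dBm
SNR = P_sig − N = −63.1 − (−93.72) = 30.62 dB → 30.6 dB

30.6 dB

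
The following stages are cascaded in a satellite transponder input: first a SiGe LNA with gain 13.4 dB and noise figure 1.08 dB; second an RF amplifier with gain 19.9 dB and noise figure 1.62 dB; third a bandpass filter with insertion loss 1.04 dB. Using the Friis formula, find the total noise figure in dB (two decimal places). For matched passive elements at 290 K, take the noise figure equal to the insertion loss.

1.15 dB

Convert to linear (a loss of L dB is a gain of −L dB): F_i = 10^(NF_i/10), G_i = 10^(G_i,dB/10)
  Stage 1: F_1 = 10^(1.08/10) = 1.282, G_1 = 10^(13.4/10) = 21.88
  Stage 2: F_2 = 10^(1.62/10) = 1.452, G_2 = 10^(19.9/10) = 97.72
  Stage 3: F_3 = 10^(1.04/10) = 1.271, G_3 = 10^(−1.04/10) = 0.7870
Friis cascade:
  F = 1.282 + (1.452 − 1)/21.88 + (1.271 − 1)/2138 = 1.303
NF = 10 log₁₀(1.303) = 1.15 dB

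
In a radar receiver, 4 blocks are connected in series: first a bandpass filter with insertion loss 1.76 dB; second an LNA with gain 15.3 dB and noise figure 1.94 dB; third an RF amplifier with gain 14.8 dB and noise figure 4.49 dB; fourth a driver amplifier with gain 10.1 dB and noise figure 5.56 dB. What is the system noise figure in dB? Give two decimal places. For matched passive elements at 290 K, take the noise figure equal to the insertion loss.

3.85 dB

Convert to linear (a loss of L dB is a gain of −L dB): F_i = 10^(NF_i/10), G_i = 10^(G_i,dB/10)
  Stage 1: F_1 = 10^(1.76/10) = 1.500, G_1 = 10^(−1.76/10) = 0.6668
  Stage 2: F_2 = 10^(1.94/10) = 1.563, G_2 = 10^(15.3/10) = 33.88
  Stage 3: F_3 = 10^(4.49/10) = 2.812, G_3 = 10^(14.8/10) = 30.20
  Stage 4: F_4 = 10^(5.56/10) = 3.597, G_4 = 10^(10.1/10) = 10.23
Friis cascade:
  F = 1.500 + (1.563 − 1)/0.6668 + (2.812 − 1)/22.59 + (3.597 − 1)/682.3 = 2.428
NF = 10 log₁₀(2.428) = 3.85 dB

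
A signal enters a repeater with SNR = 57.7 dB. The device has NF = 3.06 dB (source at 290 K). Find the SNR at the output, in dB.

54.64 dB

By definition F = SNR_in/SNR_out, so in dB: SNR_out = SNR_in − NF
SNR_out = 57.7 − 3.06 = 54.64 dB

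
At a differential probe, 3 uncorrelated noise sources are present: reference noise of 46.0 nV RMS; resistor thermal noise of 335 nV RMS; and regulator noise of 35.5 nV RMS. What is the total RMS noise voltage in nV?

Uncorrelated sources add in power (mean-square): V_tot = √(ΣV_i²)
V_tot = √[(4.60×10⁻⁸)² + (3.35×10⁻⁷)² + (3.55×10⁻⁸)²] = 3.40×10⁻⁷ V = 340 nV

340 nV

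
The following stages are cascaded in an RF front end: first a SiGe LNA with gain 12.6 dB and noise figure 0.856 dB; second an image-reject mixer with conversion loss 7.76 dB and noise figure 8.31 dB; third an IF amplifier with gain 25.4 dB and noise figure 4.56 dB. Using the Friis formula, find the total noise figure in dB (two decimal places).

3.31 dB

Convert to linear (a loss of L dB is a gain of −L dB): F_i = 10^(NF_i/10), G_i = 10^(G_i,dB/10)
  Stage 1: F_1 = 10^(0.856/10) = 1.218, G_1 = 10^(12.6/10) = 18.20
  Stage 2: F_2 = 10^(8.31/10) = 6.776, G_2 = 10^(−7.76/10) = 0.1675
  Stage 3: F_3 = 10^(4.56/10) = 2.858, G_3 = 10^(25.4/10) = 346.7
Friis cascade:
  F = 1.218 + (6.776 − 1)/18.20 + (2.858 − 1)/3.048 = 2.145
NF = 10 log₁₀(2.145) = 3.31 dB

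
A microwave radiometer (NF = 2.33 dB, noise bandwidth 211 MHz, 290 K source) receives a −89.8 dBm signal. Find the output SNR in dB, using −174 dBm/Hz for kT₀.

−1.4 dB

Noise floor: N = −174 + 10 log₁₀(B) + NF
10 log₁₀(2.11×10⁸) = 83.24 dB
N = −174 + 83.24 + 2.33 = −88.43 dBm
SNR = P_sig − N = −89.8 − (−88.43) = −1.37 dB → −1.4 dB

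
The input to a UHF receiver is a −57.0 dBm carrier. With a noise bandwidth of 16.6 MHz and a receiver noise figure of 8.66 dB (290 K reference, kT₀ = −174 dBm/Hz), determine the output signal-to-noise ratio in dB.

Noise floor: N = −174 + 10 log₁₀(B) + NF
10 log₁₀(1.66×10⁷) = 72.2 dB
N = −174 + 72.2 + 8.66 = −93.14 dBm
SNR = P_sig − N = −57.0 − (−93.14) = 36.14 dB → 36.1 dB

36.1 dB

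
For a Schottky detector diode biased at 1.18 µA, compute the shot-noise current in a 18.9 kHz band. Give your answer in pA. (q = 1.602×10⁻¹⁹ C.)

I_n = √(2qI·B)
2qI·B = 2 × 1.602×10⁻¹⁹ × 1.18×10⁻⁶ × 1.89×10⁴ = 7.15×10⁻²¹ A²
I_n = √(7.15×10⁻²¹) = 8.45×10⁻¹¹ A = 84.5 pA

84.5 pA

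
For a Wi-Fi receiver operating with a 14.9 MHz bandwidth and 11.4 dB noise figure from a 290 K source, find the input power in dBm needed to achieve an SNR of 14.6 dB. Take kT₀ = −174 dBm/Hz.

−76.3 dBm

Sensitivity = −174 + 10 log₁₀(B) + NF + SNR_min
= −174 + 71.73 + 11.4 + 14.6
= −76.27 dBm → −76.3 dBm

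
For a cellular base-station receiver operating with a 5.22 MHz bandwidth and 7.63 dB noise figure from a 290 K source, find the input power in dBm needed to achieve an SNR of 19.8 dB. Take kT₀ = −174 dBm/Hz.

−79.4 dBm

Sensitivity = −174 + 10 log₁₀(B) + NF + SNR_min
= −174 + 67.18 + 7.63 + 19.8
= −79.39 dBm → −79.4 dBm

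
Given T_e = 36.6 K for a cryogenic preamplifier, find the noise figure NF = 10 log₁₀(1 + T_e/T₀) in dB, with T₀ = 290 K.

F = 1 + T_e/T₀ = 1 + 36.6/290 = 1.12621
NF = 10 log₁₀(1.12621) = 0.516 dB

0.516 dB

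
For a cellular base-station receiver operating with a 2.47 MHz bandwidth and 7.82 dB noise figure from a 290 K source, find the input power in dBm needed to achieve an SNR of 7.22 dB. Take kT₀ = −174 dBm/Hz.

−95.0 dBm

Sensitivity = −174 + 10 log₁₀(B) + NF + SNR_min
= −174 + 63.93 + 7.82 + 7.22
= −95.03 dBm → −95.0 dBm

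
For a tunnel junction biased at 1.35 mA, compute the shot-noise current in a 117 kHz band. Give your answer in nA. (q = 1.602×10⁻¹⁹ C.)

7.11 nA

I_n = √(2qI·B)
2qI·B = 2 × 1.602×10⁻¹⁹ × 1.35×10⁻³ × 1.17×10⁵ = 5.06×10⁻¹⁷ A²
I_n = √(5.06×10⁻¹⁷) = 7.11×10⁻⁹ A = 7.11 nA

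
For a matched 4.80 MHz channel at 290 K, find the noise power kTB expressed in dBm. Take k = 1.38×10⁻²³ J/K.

P_n = kTB = 1.38×10⁻²³ × 290 × 4.80×10⁶ = 1.92×10⁻¹⁴ W
In dBm: 10 log₁₀(1.92×10⁻¹⁴ / 10⁻³) = −107.2 dBm

−107.2 dBm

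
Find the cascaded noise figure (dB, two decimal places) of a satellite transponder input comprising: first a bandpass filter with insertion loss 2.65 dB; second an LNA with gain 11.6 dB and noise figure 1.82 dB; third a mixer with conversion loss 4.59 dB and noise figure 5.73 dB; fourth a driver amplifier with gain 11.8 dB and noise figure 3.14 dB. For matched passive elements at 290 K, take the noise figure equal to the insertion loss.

5.49 dB

Convert to linear (a loss of L dB is a gain of −L dB): F_i = 10^(NF_i/10), G_i = 10^(G_i,dB/10)
  Stage 1: F_1 = 10^(2.65/10) = 1.841, G_1 = 10^(−2.65/10) = 0.5433
  Stage 2: F_2 = 10^(1.82/10) = 1.521, G_2 = 10^(11.6/10) = 14.45
  Stage 3: F_3 = 10^(5.73/10) = 3.741, G_3 = 10^(−4.59/10) = 0.3475
  Stage 4: F_4 = 10^(3.14/10) = 2.061, G_4 = 10^(11.8/10) = 15.14
Friis cascade:
  F = 1.841 + (1.521 − 1)/0.5433 + (3.741 − 1)/7.852 + (2.061 − 1)/2.729 = 3.537
NF = 10 log₁₀(3.537) = 5.49 dB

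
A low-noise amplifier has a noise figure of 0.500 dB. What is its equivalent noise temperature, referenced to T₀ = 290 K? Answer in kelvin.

35.4 K

F = 10^(0.500/10) = 1.12202
T_e = (F − 1)·T₀ = (1.12202 − 1) × 290 = 35.4 K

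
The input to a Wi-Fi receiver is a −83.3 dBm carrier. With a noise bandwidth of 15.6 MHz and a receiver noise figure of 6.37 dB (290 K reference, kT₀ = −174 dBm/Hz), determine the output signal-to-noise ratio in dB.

12.4 dB

Noise floor: N = −174 + 10 log₁₀(B) + NF
10 log₁₀(1.56×10⁷) = 71.93 dB
N = −174 + 71.93 + 6.37 = −95.70 dBm
SNR = P_sig − N = −83.3 − (−95.70) = 12.40 dB → 12.4 dB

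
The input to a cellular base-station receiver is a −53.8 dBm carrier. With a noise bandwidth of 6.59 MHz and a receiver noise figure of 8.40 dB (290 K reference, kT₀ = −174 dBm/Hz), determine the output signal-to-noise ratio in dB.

43.6 dB

Noise floor: N = −174 + 10 log₁₀(B) + NF
10 log₁₀(6.59×10⁶) = 68.19 dB
N = −174 + 68.19 + 8.40 = −97.41 dBm
SNR = P_sig − N = −53.8 − (−97.41) = 43.61 dB → 43.6 dB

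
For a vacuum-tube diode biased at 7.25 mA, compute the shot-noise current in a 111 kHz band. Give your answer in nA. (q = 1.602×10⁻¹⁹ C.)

16.1 nA

I_n = √(2qI·B)
2qI·B = 2 × 1.602×10⁻¹⁹ × 7.25×10⁻³ × 1.11×10⁵ = 2.58×10⁻¹⁶ A²
I_n = √(2.58×10⁻¹⁶) = 1.61×10⁻⁸ A = 16.1 nA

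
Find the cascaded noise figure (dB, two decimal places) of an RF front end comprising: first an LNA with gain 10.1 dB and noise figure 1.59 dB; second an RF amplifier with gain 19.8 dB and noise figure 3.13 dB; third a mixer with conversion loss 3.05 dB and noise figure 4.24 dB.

1.89 dB

Convert to linear (a loss of L dB is a gain of −L dB): F_i = 10^(NF_i/10), G_i = 10^(G_i,dB/10)
  Stage 1: F_1 = 10^(1.59/10) = 1.442, G_1 = 10^(10.1/10) = 10.23
  Stage 2: F_2 = 10^(3.13/10) = 2.056, G_2 = 10^(19.8/10) = 95.50
  Stage 3: F_3 = 10^(4.24/10) = 2.655, G_3 = 10^(−3.05/10) = 0.4955
Friis cascade:
  F = 1.442 + (2.056 − 1)/10.23 + (2.655 − 1)/977.2 = 1.547
NF = 10 log₁₀(1.547) = 1.89 dB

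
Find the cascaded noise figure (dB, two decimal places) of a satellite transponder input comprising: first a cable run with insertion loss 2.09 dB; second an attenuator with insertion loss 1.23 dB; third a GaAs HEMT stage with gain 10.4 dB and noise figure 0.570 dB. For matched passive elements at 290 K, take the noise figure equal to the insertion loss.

3.89 dB

Convert to linear (a loss of L dB is a gain of −L dB): F_i = 10^(NF_i/10), G_i = 10^(G_i,dB/10)
  Stage 1: F_1 = 10^(2.09/10) = 1.618, G_1 = 10^(−2.09/10) = 0.6180
  Stage 2: F_2 = 10^(1.23/10) = 1.327, G_2 = 10^(−1.23/10) = 0.7534
  Stage 3: F_3 = 10^(0.570/10) = 1.140, G_3 = 10^(10.4/10) = 10.96
Friis cascade:
  F = 1.618 + (1.327 − 1)/0.6180 + (1.140 − 1)/0.4656 = 2.449
NF = 10 log₁₀(2.449) = 3.89 dB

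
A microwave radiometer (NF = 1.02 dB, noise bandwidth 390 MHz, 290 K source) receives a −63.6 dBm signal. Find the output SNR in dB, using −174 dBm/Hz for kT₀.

23.5 dB

Noise floor: N = −174 + 10 log₁₀(B) + NF
10 log₁₀(3.90×10⁸) = 85.91 dB
N = −174 + 85.91 + 1.02 = −87.07 dBm
SNR = P_sig − N = −63.6 − (−87.07) = 23.47 dB → 23.5 dB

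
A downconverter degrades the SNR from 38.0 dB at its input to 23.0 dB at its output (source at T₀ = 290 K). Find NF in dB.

15.0 dB

NF (dB) = SNR_in(dB) − SNR_out(dB) when the source is at T₀
NF = 38.0 − 23.0 = 15.0 dB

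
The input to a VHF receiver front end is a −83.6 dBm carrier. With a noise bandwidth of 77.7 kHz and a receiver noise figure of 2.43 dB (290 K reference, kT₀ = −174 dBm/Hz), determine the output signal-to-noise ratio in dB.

39.1 dB

Noise floor: N = −174 + 10 log₁₀(B) + NF
10 log₁₀(7.77×10⁴) = 48.9 dB
N = −174 + 48.9 + 2.43 = −122.67 dBm
SNR = P_sig − N = −83.6 − (−122.67) = 39.07 dB → 39.1 dB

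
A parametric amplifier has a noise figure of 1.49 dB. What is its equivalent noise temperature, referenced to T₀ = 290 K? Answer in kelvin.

F = 10^(1.49/10) = 1.40929
T_e = (F − 1)·T₀ = (1.40929 − 1) × 290 = 119 K

119 K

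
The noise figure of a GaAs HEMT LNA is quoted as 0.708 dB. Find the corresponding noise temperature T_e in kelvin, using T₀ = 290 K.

F = 10^(0.708/10) = 1.17706
T_e = (F − 1)·T₀ = (1.17706 − 1) × 290 = 51.3 K

51.3 K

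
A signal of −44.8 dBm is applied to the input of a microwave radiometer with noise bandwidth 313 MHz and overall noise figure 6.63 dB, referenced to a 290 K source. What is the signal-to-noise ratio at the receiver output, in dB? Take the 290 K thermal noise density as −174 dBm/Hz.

Noise floor: N = −174 + 10 log₁₀(B) + NF
10 log₁₀(3.13×10⁸) = 84.96 dB
N = −174 + 84.96 + 6.63 = −82.41 dBm
SNR = P_sig − N = −44.8 − (−82.41) = 37.61 dB → 37.6 dB

37.6 dB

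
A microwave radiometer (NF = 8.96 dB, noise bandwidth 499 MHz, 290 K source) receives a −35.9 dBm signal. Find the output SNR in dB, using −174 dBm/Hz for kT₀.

Noise floor: N = −174 + 10 log₁₀(B) + NF
10 log₁₀(4.99×10⁸) = 86.98 dB
N = −174 + 86.98 + 8.96 = −78.06 dBm
SNR = P_sig − N = −35.9 − (−78.06) = 42.16 dB → 42.2 dB

42.2 dB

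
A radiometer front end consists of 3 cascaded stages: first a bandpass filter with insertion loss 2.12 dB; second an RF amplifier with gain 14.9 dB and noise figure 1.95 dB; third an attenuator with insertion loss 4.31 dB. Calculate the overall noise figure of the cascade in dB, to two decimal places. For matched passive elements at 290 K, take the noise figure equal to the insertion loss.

Convert to linear (a loss of L dB is a gain of −L dB): F_i = 10^(NF_i/10), G_i = 10^(G_i,dB/10)
  Stage 1: F_1 = 10^(2.12/10) = 1.629, G_1 = 10^(−2.12/10) = 0.6138
  Stage 2: F_2 = 10^(1.95/10) = 1.567, G_2 = 10^(14.9/10) = 30.90
  Stage 3: F_3 = 10^(4.31/10) = 2.698, G_3 = 10^(−4.31/10) = 0.3707
Friis cascade:
  F = 1.629 + (1.567 − 1)/0.6138 + (2.698 − 1)/18.97 = 2.642
NF = 10 log₁₀(2.642) = 4.22 dB

4.22 dB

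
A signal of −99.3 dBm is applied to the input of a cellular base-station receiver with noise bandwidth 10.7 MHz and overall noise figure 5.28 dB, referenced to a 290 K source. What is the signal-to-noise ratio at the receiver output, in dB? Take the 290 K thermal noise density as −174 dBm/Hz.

−0.9 dB

Noise floor: N = −174 + 10 log₁₀(B) + NF
10 log₁₀(1.07×10⁷) = 70.29 dB
N = −174 + 70.29 + 5.28 = −98.43 dBm
SNR = P_sig − N = −99.3 − (−98.43) = −0.87 dB → −0.9 dB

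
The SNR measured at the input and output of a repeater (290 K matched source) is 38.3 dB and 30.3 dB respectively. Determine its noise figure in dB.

NF (dB) = SNR_in(dB) − SNR_out(dB) when the source is at T₀
NF = 38.3 − 30.3 = 8.0 dB

8.0 dB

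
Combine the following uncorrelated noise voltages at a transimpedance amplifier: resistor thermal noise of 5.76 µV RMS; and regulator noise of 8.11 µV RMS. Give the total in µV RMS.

Uncorrelated sources add in power (mean-square): V_tot = √(ΣV_i²)
V_tot = √[(5.76×10⁻⁶)² + (8.11×10⁻⁶)²] = 9.95×10⁻⁶ V = 9.95 µV

9.95 µV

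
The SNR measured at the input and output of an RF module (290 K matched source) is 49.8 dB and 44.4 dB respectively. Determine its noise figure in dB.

5.4 dB

NF (dB) = SNR_in(dB) − SNR_out(dB) when the source is at T₀
NF = 49.8 − 44.4 = 5.4 dB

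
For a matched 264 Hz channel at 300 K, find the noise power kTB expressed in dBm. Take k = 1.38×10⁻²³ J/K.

−149.6 dBm

P_n = kTB = 1.38×10⁻²³ × 300 × 2.64×10² = 1.09×10⁻¹⁸ W
In dBm: 10 log₁₀(1.09×10⁻¹⁸ / 10⁻³) = −149.6 dBm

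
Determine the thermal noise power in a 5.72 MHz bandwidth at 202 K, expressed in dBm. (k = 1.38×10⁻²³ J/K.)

−108.0 dBm

P_n = kTB = 1.38×10⁻²³ × 202 × 5.72×10⁶ = 1.59×10⁻¹⁴ W
In dBm: 10 log₁₀(1.59×10⁻¹⁴ / 10⁻³) = −108.0 dBm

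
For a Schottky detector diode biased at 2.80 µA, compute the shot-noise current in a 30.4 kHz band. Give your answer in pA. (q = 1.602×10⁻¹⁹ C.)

165 pA

I_n = √(2qI·B)
2qI·B = 2 × 1.602×10⁻¹⁹ × 2.80×10⁻⁶ × 3.04×10⁴ = 2.73×10⁻²⁰ A²
I_n = √(2.73×10⁻²⁰) = 1.65×10⁻¹⁰ A = 165 pA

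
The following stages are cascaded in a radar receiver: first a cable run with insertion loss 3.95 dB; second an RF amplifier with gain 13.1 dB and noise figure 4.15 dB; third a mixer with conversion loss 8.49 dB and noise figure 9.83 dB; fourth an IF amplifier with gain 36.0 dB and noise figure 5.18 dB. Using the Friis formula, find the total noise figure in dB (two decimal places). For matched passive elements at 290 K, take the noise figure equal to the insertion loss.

Convert to linear (a loss of L dB is a gain of −L dB): F_i = 10^(NF_i/10), G_i = 10^(G_i,dB/10)
  Stage 1: F_1 = 10^(3.95/10) = 2.483, G_1 = 10^(−3.95/10) = 0.4027
  Stage 2: F_2 = 10^(4.15/10) = 2.600, G_2 = 10^(13.1/10) = 20.42
  Stage 3: F_3 = 10^(9.83/10) = 9.616, G_3 = 10^(−8.49/10) = 0.1416
  Stage 4: F_4 = 10^(5.18/10) = 3.296, G_4 = 10^(36.0/10) = 3981
Friis cascade:
  F = 2.483 + (2.600 − 1)/0.4027 + (9.616 − 1)/8.222 + (3.296 − 1)/1.164 = 9.477
NF = 10 log₁₀(9.477) = 9.77 dB

9.77 dB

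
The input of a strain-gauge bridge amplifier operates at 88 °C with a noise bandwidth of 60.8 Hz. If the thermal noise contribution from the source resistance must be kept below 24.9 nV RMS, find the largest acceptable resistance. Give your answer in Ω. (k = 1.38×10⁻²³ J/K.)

T = 88 °C + 273.15 = 361.15 K
Johnson–Nyquist: V_n = √(4kTRB) ⇒ R = V_n² / (4kTB)
4kTB = 4 × 1.38×10⁻²³ × 361.15 × 6.08×10¹ = 1.21×10⁻¹⁸
R = (2.49×10⁻⁸)² / 1.21×10⁻¹⁸ = 5.12×10² Ω = 512 Ω

512 Ω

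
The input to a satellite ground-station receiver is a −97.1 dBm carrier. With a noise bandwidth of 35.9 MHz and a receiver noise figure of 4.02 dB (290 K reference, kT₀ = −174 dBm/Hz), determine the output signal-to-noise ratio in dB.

−2.7 dB

Noise floor: N = −174 + 10 log₁₀(B) + NF
10 log₁₀(3.59×10⁷) = 75.55 dB
N = −174 + 75.55 + 4.02 = −94.43 dBm
SNR = P_sig − N = −97.1 − (−94.43) = −2.67 dB → −2.7 dB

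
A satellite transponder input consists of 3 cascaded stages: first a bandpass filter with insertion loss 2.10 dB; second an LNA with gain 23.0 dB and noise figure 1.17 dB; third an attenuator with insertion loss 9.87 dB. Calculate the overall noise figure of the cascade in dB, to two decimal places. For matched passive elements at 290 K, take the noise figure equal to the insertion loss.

3.41 dB

Convert to linear (a loss of L dB is a gain of −L dB): F_i = 10^(NF_i/10), G_i = 10^(G_i,dB/10)
  Stage 1: F_1 = 10^(2.10/10) = 1.622, G_1 = 10^(−2.10/10) = 0.6166
  Stage 2: F_2 = 10^(1.17/10) = 1.309, G_2 = 10^(23.0/10) = 199.5
  Stage 3: F_3 = 10^(9.87/10) = 9.705, G_3 = 10^(−9.87/10) = 0.1030
Friis cascade:
  F = 1.622 + (1.309 − 1)/0.6166 + (9.705 − 1)/123.0 = 2.194
NF = 10 log₁₀(2.194) = 3.41 dB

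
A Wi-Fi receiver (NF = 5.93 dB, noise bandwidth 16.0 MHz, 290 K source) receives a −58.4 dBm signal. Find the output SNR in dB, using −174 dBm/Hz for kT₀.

37.6 dB

Noise floor: N = −174 + 10 log₁₀(B) + NF
10 log₁₀(1.60×10⁷) = 72.04 dB
N = −174 + 72.04 + 5.93 = −96.03 dBm
SNR = P_sig − N = −58.4 − (−96.03) = 37.63 dB → 37.6 dB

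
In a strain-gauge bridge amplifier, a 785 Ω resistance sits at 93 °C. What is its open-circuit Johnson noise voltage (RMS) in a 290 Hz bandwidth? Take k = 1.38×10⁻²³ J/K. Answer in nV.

T = 93 °C + 273.15 = 366.15 K
V_n = √(4kTRB)
4kTRB = 4 × 1.38×10⁻²³ × 366.15 × 7.85×10² × 2.90×10² = 4.60×10⁻¹⁵ V²
V_n = √(4.60×10⁻¹⁵) = 6.78×10⁻⁸ V = 67.8 nV

67.8 nV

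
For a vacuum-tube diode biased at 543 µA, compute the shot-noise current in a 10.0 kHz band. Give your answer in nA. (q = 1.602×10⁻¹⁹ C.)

1.32 nA

I_n = √(2qI·B)
2qI·B = 2 × 1.602×10⁻¹⁹ × 5.43×10⁻⁴ × 1.00×10⁴ = 1.74×10⁻¹⁸ A²
I_n = √(1.74×10⁻¹⁸) = 1.32×10⁻⁹ A = 1.32 nA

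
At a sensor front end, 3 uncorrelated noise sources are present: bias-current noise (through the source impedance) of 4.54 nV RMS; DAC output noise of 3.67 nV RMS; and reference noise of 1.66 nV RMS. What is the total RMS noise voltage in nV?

6.07 nV

Uncorrelated sources add in power (mean-square): V_tot = √(ΣV_i²)
V_tot = √[(4.54×10⁻⁹)² + (3.67×10⁻⁹)² + (1.66×10⁻⁹)²] = 6.07×10⁻⁹ V = 6.07 nV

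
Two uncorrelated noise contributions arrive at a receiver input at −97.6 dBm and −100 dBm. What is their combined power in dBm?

Convert to linear, add, convert back:
P₁ = 1.74×10⁻¹³ W, P₂ = 1.00×10⁻¹³ W
P_tot = 2.74×10⁻¹³ W → 10 log₁₀(P_tot / 10⁻³) = −95.6 dBm

−95.6 dBm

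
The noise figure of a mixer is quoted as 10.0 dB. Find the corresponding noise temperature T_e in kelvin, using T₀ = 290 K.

F = 10^(10.0/10) = 10
T_e = (F − 1)·T₀ = (10 − 1) × 290 = 2610 K

2610 K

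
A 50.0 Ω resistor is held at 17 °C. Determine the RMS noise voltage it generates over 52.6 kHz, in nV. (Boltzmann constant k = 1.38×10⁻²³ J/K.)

205 nV

T = 17 °C + 273.15 = 290.15 K
V_n = √(4kTRB)
4kTRB = 4 × 1.38×10⁻²³ × 290.15 × 5.00×10¹ × 5.26×10⁴ = 4.21×10⁻¹⁴ V²
V_n = √(4.21×10⁻¹⁴) = 2.05×10⁻⁷ V = 205 nV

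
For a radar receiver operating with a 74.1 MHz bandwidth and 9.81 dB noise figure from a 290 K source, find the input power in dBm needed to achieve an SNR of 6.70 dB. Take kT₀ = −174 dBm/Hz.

−78.8 dBm

Sensitivity = −174 + 10 log₁₀(B) + NF + SNR_min
= −174 + 78.7 + 9.81 + 6.70
= −78.79 dBm → −78.8 dBm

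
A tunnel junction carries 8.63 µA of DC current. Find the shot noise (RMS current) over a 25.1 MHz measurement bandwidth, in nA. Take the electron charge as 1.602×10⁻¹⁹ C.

I_n = √(2qI·B)
2qI·B = 2 × 1.602×10⁻¹⁹ × 8.63×10⁻⁶ × 2.51×10⁷ = 6.94×10⁻¹⁷ A²
I_n = √(6.94×10⁻¹⁷) = 8.33×10⁻⁹ A = 8.33 nA

8.33 nA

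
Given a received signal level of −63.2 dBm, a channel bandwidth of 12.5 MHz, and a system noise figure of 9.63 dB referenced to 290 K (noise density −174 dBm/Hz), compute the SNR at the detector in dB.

30.2 dB

Noise floor: N = −174 + 10 log₁₀(B) + NF
10 log₁₀(1.25×10⁷) = 70.97 dB
N = −174 + 70.97 + 9.63 = −93.40 dBm
SNR = P_sig − N = −63.2 − (−93.40) = 30.20 dB → 30.2 dB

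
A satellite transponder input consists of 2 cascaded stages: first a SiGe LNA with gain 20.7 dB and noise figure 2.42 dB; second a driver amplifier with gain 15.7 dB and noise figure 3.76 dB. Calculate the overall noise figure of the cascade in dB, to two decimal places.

Convert to linear (a loss of L dB is a gain of −L dB): F_i = 10^(NF_i/10), G_i = 10^(G_i,dB/10)
  Stage 1: F_1 = 10^(2.42/10) = 1.746, G_1 = 10^(20.7/10) = 117.5
  Stage 2: F_2 = 10^(3.76/10) = 2.377, G_2 = 10^(15.7/10) = 37.15
Friis cascade:
  F = 1.746 + (2.377 − 1)/117.5 = 1.758
NF = 10 log₁₀(1.758) = 2.45 dB

2.45 dB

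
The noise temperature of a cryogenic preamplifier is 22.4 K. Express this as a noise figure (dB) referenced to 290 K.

0.323 dB

F = 1 + T_e/T₀ = 1 + 22.4/290 = 1.07724
NF = 10 log₁₀(1.07724) = 0.323 dB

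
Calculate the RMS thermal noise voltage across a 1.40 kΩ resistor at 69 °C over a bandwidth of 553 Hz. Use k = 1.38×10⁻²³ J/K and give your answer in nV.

121 nV

T = 69 °C + 273.15 = 342.15 K
V_n = √(4kTRB)
4kTRB = 4 × 1.38×10⁻²³ × 342.15 × 1.40×10³ × 5.53×10² = 1.46×10⁻¹⁴ V²
V_n = √(1.46×10⁻¹⁴) = 1.21×10⁻⁷ V = 121 nV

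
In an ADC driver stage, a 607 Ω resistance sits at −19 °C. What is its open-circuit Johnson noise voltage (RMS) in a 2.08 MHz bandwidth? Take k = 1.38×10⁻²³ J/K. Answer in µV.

T = −19 °C + 273.15 = 254.15 K
V_n = √(4kTRB)
4kTRB = 4 × 1.38×10⁻²³ × 254.15 × 6.07×10² × 2.08×10⁶ = 1.77×10⁻¹¹ V²
V_n = √(1.77×10⁻¹¹) = 4.21×10⁻⁶ V = 4.21 µV

4.21 µV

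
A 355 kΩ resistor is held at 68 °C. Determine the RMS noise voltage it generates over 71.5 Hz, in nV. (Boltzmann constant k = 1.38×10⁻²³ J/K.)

T = 68 °C + 273.15 = 341.15 K
V_n = √(4kTRB)
4kTRB = 4 × 1.38×10⁻²³ × 341.15 × 3.55×10⁵ × 7.15×10¹ = 4.78×10⁻¹³ V²
V_n = √(4.78×10⁻¹³) = 6.91×10⁻⁷ V = 691 nV

691 nV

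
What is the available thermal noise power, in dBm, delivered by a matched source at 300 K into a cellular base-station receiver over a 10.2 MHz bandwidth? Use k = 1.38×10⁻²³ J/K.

P_n = kTB = 1.38×10⁻²³ × 300 × 1.02×10⁷ = 4.22×10⁻¹⁴ W
In dBm: 10 log₁₀(4.22×10⁻¹⁴ / 10⁻³) = −103.7 dBm

−103.7 dBm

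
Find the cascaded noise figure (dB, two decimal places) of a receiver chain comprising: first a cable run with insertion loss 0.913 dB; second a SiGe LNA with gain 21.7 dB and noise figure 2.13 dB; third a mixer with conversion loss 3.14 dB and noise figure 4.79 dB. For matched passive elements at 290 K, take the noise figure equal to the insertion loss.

Convert to linear (a loss of L dB is a gain of −L dB): F_i = 10^(NF_i/10), G_i = 10^(G_i,dB/10)
  Stage 1: F_1 = 10^(0.913/10) = 1.234, G_1 = 10^(−0.913/10) = 0.8104
  Stage 2: F_2 = 10^(2.13/10) = 1.633, G_2 = 10^(21.7/10) = 147.9
  Stage 3: F_3 = 10^(4.79/10) = 3.013, G_3 = 10^(−3.14/10) = 0.4853
Friis cascade:
  F = 1.234 + (1.633 − 1)/0.8104 + (3.013 − 1)/119.9 = 2.032
NF = 10 log₁₀(2.032) = 3.08 dB

3.08 dB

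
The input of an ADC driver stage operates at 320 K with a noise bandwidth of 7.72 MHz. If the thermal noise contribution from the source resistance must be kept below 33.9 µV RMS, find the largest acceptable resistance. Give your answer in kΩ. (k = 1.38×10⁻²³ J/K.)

8.43 kΩ

Johnson–Nyquist: V_n = √(4kTRB) ⇒ R = V_n² / (4kTB)
4kTB = 4 × 1.38×10⁻²³ × 320 × 7.72×10⁶ = 1.36×10⁻¹³
R = (3.39×10⁻⁵)² / 1.36×10⁻¹³ = 8.43×10³ Ω = 8.43 kΩ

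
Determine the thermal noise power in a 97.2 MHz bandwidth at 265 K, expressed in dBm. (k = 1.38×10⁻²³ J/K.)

−94.5 dBm

P_n = kTB = 1.38×10⁻²³ × 265 × 9.72×10⁷ = 3.55×10⁻¹³ W
In dBm: 10 log₁₀(3.55×10⁻¹³ / 10⁻³) = −94.5 dBm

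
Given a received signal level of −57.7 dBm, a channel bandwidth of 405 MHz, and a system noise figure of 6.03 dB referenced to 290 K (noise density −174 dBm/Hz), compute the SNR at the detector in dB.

24.2 dB

Noise floor: N = −174 + 10 log₁₀(B) + NF
10 log₁₀(4.05×10⁸) = 86.07 dB
N = −174 + 86.07 + 6.03 = −81.90 dBm
SNR = P_sig − N = −57.7 − (−81.90) = 24.20 dB → 24.2 dB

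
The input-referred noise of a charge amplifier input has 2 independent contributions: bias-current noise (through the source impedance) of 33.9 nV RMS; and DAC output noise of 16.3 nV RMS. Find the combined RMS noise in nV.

Uncorrelated sources add in power (mean-square): V_tot = √(ΣV_i²)
V_tot = √[(3.39×10⁻⁸)² + (1.63×10⁻⁸)²] = 3.76×10⁻⁸ V = 37.6 nV

37.6 nV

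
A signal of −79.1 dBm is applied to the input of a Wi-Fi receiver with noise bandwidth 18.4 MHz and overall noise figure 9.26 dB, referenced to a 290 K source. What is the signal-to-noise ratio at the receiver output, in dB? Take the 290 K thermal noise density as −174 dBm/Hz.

13.0 dB

Noise floor: N = −174 + 10 log₁₀(B) + NF
10 log₁₀(1.84×10⁷) = 72.65 dB
N = −174 + 72.65 + 9.26 = −92.09 dBm
SNR = P_sig − N = −79.1 − (−92.09) = 12.99 dB → 13.0 dB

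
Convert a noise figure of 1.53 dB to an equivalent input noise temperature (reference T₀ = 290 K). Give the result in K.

F = 10^(1.53/10) = 1.42233
T_e = (F − 1)·T₀ = (1.42233 − 1) × 290 = 122 K

122 K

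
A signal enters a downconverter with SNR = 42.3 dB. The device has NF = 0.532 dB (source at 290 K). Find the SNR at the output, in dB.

41.768 dB

By definition F = SNR_in/SNR_out, so in dB: SNR_out = SNR_in − NF
SNR_out = 42.3 − 0.532 = 41.768 dB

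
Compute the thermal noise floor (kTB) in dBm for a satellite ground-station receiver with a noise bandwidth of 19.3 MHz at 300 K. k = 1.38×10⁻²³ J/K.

P_n = kTB = 1.38×10⁻²³ × 300 × 1.93×10⁷ = 7.99×10⁻¹⁴ W
In dBm: 10 log₁₀(7.99×10⁻¹⁴ / 10⁻³) = −101.0 dBm

−101.0 dBm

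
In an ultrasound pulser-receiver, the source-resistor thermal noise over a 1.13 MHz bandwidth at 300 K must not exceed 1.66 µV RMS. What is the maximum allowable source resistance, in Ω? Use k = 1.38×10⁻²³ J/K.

Johnson–Nyquist: V_n = √(4kTRB) ⇒ R = V_n² / (4kTB)
4kTB = 4 × 1.38×10⁻²³ × 300 × 1.13×10⁶ = 1.87×10⁻¹⁴
R = (1.66×10⁻⁶)² / 1.87×10⁻¹⁴ = 1.47×10² Ω = 147 Ω

147 Ω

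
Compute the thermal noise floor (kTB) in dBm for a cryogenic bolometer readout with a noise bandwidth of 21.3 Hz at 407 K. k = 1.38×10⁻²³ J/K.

−159.2 dBm

P_n = kTB = 1.38×10⁻²³ × 407 × 2.13×10¹ = 1.20×10⁻¹⁹ W
In dBm: 10 log₁₀(1.20×10⁻¹⁹ / 10⁻³) = −159.2 dBm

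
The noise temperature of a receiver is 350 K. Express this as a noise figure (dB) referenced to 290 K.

F = 1 + T_e/T₀ = 1 + 350/290 = 2.2069
NF = 10 log₁₀(2.2069) = 3.44 dB

3.44 dB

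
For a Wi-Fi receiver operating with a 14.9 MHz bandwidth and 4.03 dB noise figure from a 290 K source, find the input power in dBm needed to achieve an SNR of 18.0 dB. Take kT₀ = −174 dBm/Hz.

Sensitivity = −174 + 10 log₁₀(B) + NF + SNR_min
= −174 + 71.73 + 4.03 + 18.0
= −80.24 dBm → −80.2 dBm

−80.2 dBm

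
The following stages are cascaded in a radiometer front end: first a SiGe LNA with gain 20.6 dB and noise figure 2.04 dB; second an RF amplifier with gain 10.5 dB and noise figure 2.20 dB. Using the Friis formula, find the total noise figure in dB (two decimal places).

2.06 dB

Convert to linear (a loss of L dB is a gain of −L dB): F_i = 10^(NF_i/10), G_i = 10^(G_i,dB/10)
  Stage 1: F_1 = 10^(2.04/10) = 1.600, G_1 = 10^(20.6/10) = 114.8
  Stage 2: F_2 = 10^(2.20/10) = 1.660, G_2 = 10^(10.5/10) = 11.22
Friis cascade:
  F = 1.600 + (1.660 − 1)/114.8 = 1.605
NF = 10 log₁₀(1.605) = 2.06 dB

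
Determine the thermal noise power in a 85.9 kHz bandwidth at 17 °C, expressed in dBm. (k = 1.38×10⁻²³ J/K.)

−124.6 dBm

T = 17 °C + 273.15 = 290.15 K
P_n = kTB = 1.38×10⁻²³ × 290.15 × 8.59×10⁴ = 3.44×10⁻¹⁶ W
In dBm: 10 log₁₀(3.44×10⁻¹⁶ / 10⁻³) = −124.6 dBm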